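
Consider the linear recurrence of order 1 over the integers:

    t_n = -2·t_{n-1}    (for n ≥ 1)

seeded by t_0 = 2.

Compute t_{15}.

t_1 = -2·2 = -4
t_2 = -2·-4 = 8
t_3 = -2·8 = -16
t_4 = -2·-16 = 32
t_5 = -2·32 = -64
t_6 = -2·-64 = 128
t_7 = -2·128 = -256
t_8 = -2·-256 = 512
t_9 = -2·512 = -1024
t_10 = -2·-1024 = 2048
t_11 = -2·2048 = -4096
t_12 = -2·-4096 = 8192
t_13 = -2·8192 = -16384
t_14 = -2·-16384 = 32768
t_15 = -2·32768 = -65536

-65536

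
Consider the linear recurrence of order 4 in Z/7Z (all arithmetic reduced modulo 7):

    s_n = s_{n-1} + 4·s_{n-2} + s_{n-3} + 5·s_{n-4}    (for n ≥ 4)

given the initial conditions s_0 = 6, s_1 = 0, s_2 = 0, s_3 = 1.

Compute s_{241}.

1

s_4 = 1·1 + 4·0 + 1·0 + 5·6 = 3
s_5 = 1·3 + 4·1 + 1·0 + 5·0 = 0
s_6 = 1·0 + 4·3 + 1·1 + 5·0 = 6
s_7 = 1·6 + 4·0 + 1·3 + 5·1 = 0
s_8 = 1·0 + 4·6 + 1·0 + 5·3 = 4
s_9 = 1·4 + 4·0 + 1·6 + 5·0 = 3
s_10 = 1·3 + 4·4 + 1·0 + 5·6 = 0
s_11 = 1·0 + 4·3 + 1·4 + 5·0 = 2
s_12 = 1·2 + 4·0 + 1·3 + 5·4 = 4
s_13 = 1·4 + 4·2 + 1·0 + 5·3 = 6
s_14 = 1·6 + 4·4 + 1·2 + 5·0 = 3
s_15 = 1·3 + 4·6 + 1·4 + 5·2 = 6
s_16 = 1·6 + 4·3 + 1·6 + 5·4 = 2
s_17 = 1·2 + 4·6 + 1·3 + 5·6 = 3
s_18 = 1·3 + 4·2 + 1·6 + 5·3 = 4
s_19 = 1·4 + 4·3 + 1·2 + 5·6 = 6
s_20 = 1·6 + 4·4 + 1·3 + 5·2 = 0
s_21 = 1·0 + 4·6 + 1·4 + 5·3 = 1
s_22 = 1·1 + 4·0 + 1·6 + 5·4 = 6
s_23 = 1·6 + 4·1 + 1·0 + 5·6 = 5
s_24 = 1·5 + 4·6 + 1·1 + 5·0 = 2
s_25 = 1·2 + 4·5 + 1·6 + 5·1 = 5
s_26 = 1·5 + 4·2 + 1·5 + 5·6 = 6
s_27 = 1·6 + 4·5 + 1·2 + 5·5 = 4
s_28 = 1·4 + 4·6 + 1·5 + 5·2 = 1
s_29 = 1·1 + 4·4 + 1·6 + 5·5 = 6
s_30 = 1·6 + 4·1 + 1·4 + 5·6 = 2
s_31 = 1·2 + 4·6 + 1·1 + 5·4 = 5
s_32 = 1·5 + 4·2 + 1·6 + 5·1 = 3
s_33 = 1·3 + 4·5 + 1·2 + 5·6 = 6
s_34 = 1·6 + 4·3 + 1·5 + 5·2 = 5
s_35 = 1·5 + 4·6 + 1·3 + 5·5 = 1
s_36 = 1·1 + 4·5 + 1·6 + 5·3 = 0
s_37 = 1·0 + 4·1 + 1·5 + 5·6 = 4
s_38 = 1·4 + 4·0 + 1·1 + 5·5 = 2
s_39 = 1·2 + 4·4 + 1·0 + 5·1 = 2
s_40 = 1·2 + 4·2 + 1·4 + 5·0 = 0
s_41 = 1·0 + 4·2 + 1·2 + 5·4 = 2
s_42 = 1·2 + 4·0 + 1·2 + 5·2 = 0
s_43 = 1·0 + 4·2 + 1·0 + 5·2 = 4
s_44 = 1·4 + 4·0 + 1·2 + 5·0 = 6
s_45 = 1·6 + 4·4 + 1·0 + 5·2 = 4
s_46 = 1·4 + 4·6 + 1·4 + 5·0 = 4
s_47 = 1·4 + 4·4 + 1·6 + 5·4 = 4
s_48 = 1·4 + 4·4 + 1·4 + 5·6 = 5
s_49 = 1·5 + 4·4 + 1·4 + 5·4 = 3
s_50 = 1·3 + 4·5 + 1·4 + 5·4 = 5
s_51 = 1·5 + 4·3 + 1·5 + 5·4 = 0
s_52 = 1·0 + 4·5 + 1·3 + 5·5 = 6
s_53 = 1·6 + 4·0 + 1·5 + 5·3 = 5
s_54 = 1·5 + 4·6 + 1·0 + 5·5 = 5
s_55 = 1·5 + 4·5 + 1·6 + 5·0 = 3
s_56 = 1·3 + 4·5 + 1·5 + 5·6 = 2
s_57 = 1·2 + 4·3 + 1·5 + 5·5 = 2
s_58 = 1·2 + 4·2 + 1·3 + 5·5 = 3
s_59 = 1·3 + 4·2 + 1·2 + 5·3 = 0
s_60 = 1·0 + 4·3 + 1·2 + 5·2 = 3
s_61 = 1·3 + 4·0 + 1·3 + 5·2 = 2
s_62 = 1·2 + 4·3 + 1·0 + 5·3 = 1
s_63 = 1·1 + 4·2 + 1·3 + 5·0 = 5
s_64 = 1·5 + 4·1 + 1·2 + 5·3 = 5
s_65 = 1·5 + 4·5 + 1·1 + 5·2 = 1
s_66 = 1·1 + 4·5 + 1·5 + 5·1 = 3
s_67 = 1·3 + 4·1 + 1·5 + 5·5 = 2
s_68 = 1·2 + 4·3 + 1·1 + 5·5 = 5
s_69 = 1·5 + 4·2 + 1·3 + 5·1 = 0
s_70 = 1·0 + 4·5 + 1·2 + 5·3 = 2
s_71 = 1·2 + 4·0 + 1·5 + 5·2 = 3
s_72 = 1·3 + 4·2 + 1·0 + 5·5 = 1
s_73 = 1·1 + 4·3 + 1·2 + 5·0 = 1
s_74 = 1·1 + 4·1 + 1·3 + 5·2 = 4
s_75 = 1·4 + 4·1 + 1·1 + 5·3 = 3
s_76 = 1·3 + 4·4 + 1·1 + 5·1 = 4
s_77 = 1·4 + 4·3 + 1·4 + 5·1 = 4
s_78 = 1·4 + 4·4 + 1·3 + 5·4 = 1
s_79 = 1·1 + 4·4 + 1·4 + 5·3 = 1
s_80 = 1·1 + 4·1 + 1·4 + 5·4 = 1
s_81 = 1·1 + 4·1 + 1·1 + 5·4 = 5
s_82 = 1·5 + 4·1 + 1·1 + 5·1 = 1
s_83 = 1·1 + 4·5 + 1·1 + 5·1 = 6
s_84 = 1·6 + 4·1 + 1·5 + 5·1 = 6
s_85 = 1·6 + 4·6 + 1·1 + 5·5 = 0
s_86 = 1·0 + 4·6 + 1·6 + 5·1 = 0
s_87 = 1·0 + 4·0 + 1·6 + 5·6 = 1
(s_84, s_85, s_86, s_87) = (6, 0, 0, 1) = (s_0, s_1, s_2, s_3), so the sequence has period 84.
241 ≡ 73 (mod 84), hence s_241 = s_73 = 1.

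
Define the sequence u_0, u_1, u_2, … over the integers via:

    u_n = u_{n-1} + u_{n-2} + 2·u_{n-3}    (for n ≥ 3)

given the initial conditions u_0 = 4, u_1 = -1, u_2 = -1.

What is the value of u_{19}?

u_3 = 1·-1 + 1·-1 + 2·4 = 6
u_4 = 1·6 + 1·-1 + 2·-1 = 3
u_5 = 1·3 + 1·6 + 2·-1 = 7
u_6 = 1·7 + 1·3 + 2·6 = 22
u_7 = 1·22 + 1·7 + 2·3 = 35
u_8 = 1·35 + 1·22 + 2·7 = 71
u_9 = 1·71 + 1·35 + 2·22 = 150
u_10 = 1·150 + 1·71 + 2·35 = 291
u_11 = 1·291 + 1·150 + 2·71 = 583
u_12 = 1·583 + 1·291 + 2·150 = 1174
u_13 = 1·1174 + 1·583 + 2·291 = 2339
u_14 = 1·2339 + 1·1174 + 2·583 = 4679
u_15 = 1·4679 + 1·2339 + 2·1174 = 9366
u_16 = 1·9366 + 1·4679 + 2·2339 = 18723
u_17 = 1·18723 + 1·9366 + 2·4679 = 37447
u_18 = 1·37447 + 1·18723 + 2·9366 = 74902
u_19 = 1·74902 + 1·37447 + 2·18723 = 149795

149795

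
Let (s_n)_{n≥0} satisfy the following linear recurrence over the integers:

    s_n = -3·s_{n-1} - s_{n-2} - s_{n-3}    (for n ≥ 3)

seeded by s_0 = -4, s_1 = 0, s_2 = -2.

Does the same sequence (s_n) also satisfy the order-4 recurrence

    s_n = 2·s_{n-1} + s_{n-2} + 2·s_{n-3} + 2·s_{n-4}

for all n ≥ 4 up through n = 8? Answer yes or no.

no

Terms s_0..s_8: -4, 0, -2, 10, -28, 76, -210, 582, -1612
n=4: candidate gives 10, actual s_4 = -28 ✗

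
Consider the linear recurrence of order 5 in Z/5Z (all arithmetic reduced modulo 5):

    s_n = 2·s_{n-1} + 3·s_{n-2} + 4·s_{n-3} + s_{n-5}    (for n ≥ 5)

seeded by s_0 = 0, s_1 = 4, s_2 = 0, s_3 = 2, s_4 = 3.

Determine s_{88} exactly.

s_5 = 2·3 + 3·2 + 4·0 + 0·4 + 1·0 = 2
s_6 = 2·2 + 3·3 + 4·2 + 0·0 + 1·4 = 0
s_7 = 2·0 + 3·2 + 4·3 + 0·2 + 1·0 = 3
s_8 = 2·3 + 3·0 + 4·2 + 0·3 + 1·2 = 1
s_9 = 2·1 + 3·3 + 4·0 + 0·2 + 1·3 = 4
s_10 = 2·4 + 3·1 + 4·3 + 0·0 + 1·2 = 0
s_11 = 2·0 + 3·4 + 4·1 + 0·3 + 1·0 = 1
s_12 = 2·1 + 3·0 + 4·4 + 0·1 + 1·3 = 1
s_13 = 2·1 + 3·1 + 4·0 + 0·4 + 1·1 = 1
s_14 = 2·1 + 3·1 + 4·1 + 0·0 + 1·4 = 3
s_15 = 2·3 + 3·1 + 4·1 + 0·1 + 1·0 = 3
s_16 = 2·3 + 3·3 + 4·1 + 0·1 + 1·1 = 0
s_17 = 2·0 + 3·3 + 4·3 + 0·1 + 1·1 = 2
s_18 = 2·2 + 3·0 + 4·3 + 0·3 + 1·1 = 2
s_19 = 2·2 + 3·2 + 4·0 + 0·3 + 1·3 = 3
s_20 = 2·3 + 3·2 + 4·2 + 0·0 + 1·3 = 3
s_21 = 2·3 + 3·3 + 4·2 + 0·2 + 1·0 = 3
s_22 = 2·3 + 3·3 + 4·3 + 0·2 + 1·2 = 4
s_23 = 2·4 + 3·3 + 4·3 + 0·3 + 1·2 = 1
s_24 = 2·1 + 3·4 + 4·3 + 0·3 + 1·3 = 4
s_25 = 2·4 + 3·1 + 4·4 + 0·3 + 1·3 = 0
s_26 = 2·0 + 3·4 + 4·1 + 0·4 + 1·3 = 4
s_27 = 2·4 + 3·0 + 4·4 + 0·1 + 1·4 = 3
s_28 = 2·3 + 3·4 + 4·0 + 0·4 + 1·1 = 4
s_29 = 2·4 + 3·3 + 4·4 + 0·0 + 1·4 = 2
s_30 = 2·2 + 3·4 + 4·3 + 0·4 + 1·0 = 3
s_31 = 2·3 + 3·2 + 4·4 + 0·3 + 1·4 = 2
s_32 = 2·2 + 3·3 + 4·2 + 0·4 + 1·3 = 4
s_33 = 2·4 + 3·2 + 4·3 + 0·2 + 1·4 = 0
s_34 = 2·0 + 3·4 + 4·2 + 0·3 + 1·2 = 2
s_35 = 2·2 + 3·0 + 4·4 + 0·2 + 1·3 = 3
s_36 = 2·3 + 3·2 + 4·0 + 0·4 + 1·2 = 4
s_37 = 2·4 + 3·3 + 4·2 + 0·0 + 1·4 = 4
s_38 = 2·4 + 3·4 + 4·3 + 0·2 + 1·0 = 2
s_39 = 2·2 + 3·4 + 4·4 + 0·3 + 1·2 = 4
s_40 = 2·4 + 3·2 + 4·4 + 0·4 + 1·3 = 3
s_41 = 2·3 + 3·4 + 4·2 + 0·4 + 1·4 = 0
s_42 = 2·0 + 3·3 + 4·4 + 0·2 + 1·4 = 4
s_43 = 2·4 + 3·0 + 4·3 + 0·4 + 1·2 = 2
s_44 = 2·2 + 3·4 + 4·0 + 0·3 + 1·4 = 0
s_45 = 2·0 + 3·2 + 4·4 + 0·0 + 1·3 = 0
s_46 = 2·0 + 3·0 + 4·2 + 0·4 + 1·0 = 3
s_47 = 2·3 + 3·0 + 4·0 + 0·2 + 1·4 = 0
s_48 = 2·0 + 3·3 + 4·0 + 0·0 + 1·2 = 1
s_49 = 2·1 + 3·0 + 4·3 + 0·0 + 1·0 = 4
s_50 = 2·4 + 3·1 + 4·0 + 0·3 + 1·0 = 1
s_51 = 2·1 + 3·4 + 4·1 + 0·0 + 1·3 = 1
s_52 = 2·1 + 3·1 + 4·4 + 0·1 + 1·0 = 1
s_53 = 2·1 + 3·1 + 4·1 + 0·4 + 1·1 = 0
s_54 = 2·0 + 3·1 + 4·1 + 0·1 + 1·4 = 1
s_55 = 2·1 + 3·0 + 4·1 + 0·1 + 1·1 = 2
s_56 = 2·2 + 3·1 + 4·0 + 0·1 + 1·1 = 3
s_57 = 2·3 + 3·2 + 4·1 + 0·0 + 1·1 = 2
s_58 = 2·2 + 3·3 + 4·2 + 0·1 + 1·0 = 1
s_59 = 2·1 + 3·2 + 4·3 + 0·2 + 1·1 = 1
s_60 = 2·1 + 3·1 + 4·2 + 0·3 + 1·2 = 0
s_61 = 2·0 + 3·1 + 4·1 + 0·2 + 1·3 = 0
s_62 = 2·0 + 3·0 + 4·1 + 0·1 + 1·2 = 1
s_63 = 2·1 + 3·0 + 4·0 + 0·1 + 1·1 = 3
s_64 = 2·3 + 3·1 + 4·0 + 0·0 + 1·1 = 0
s_65 = 2·0 + 3·3 + 4·1 + 0·0 + 1·0 = 3
s_66 = 2·3 + 3·0 + 4·3 + 0·1 + 1·0 = 3
s_67 = 2·3 + 3·3 + 4·0 + 0·3 + 1·1 = 1
s_68 = 2·1 + 3·3 + 4·3 + 0·0 + 1·3 = 1
s_69 = 2·1 + 3·1 + 4·3 + 0·3 + 1·0 = 2
s_70 = 2·2 + 3·1 + 4·1 + 0·3 + 1·3 = 4
s_71 = 2·4 + 3·2 + 4·1 + 0·1 + 1·3 = 1
s_72 = 2·1 + 3·4 + 4·2 + 0·1 + 1·1 = 3
s_73 = 2·3 + 3·1 + 4·4 + 0·2 + 1·1 = 1
s_74 = 2·1 + 3·3 + 4·1 + 0·4 + 1·2 = 2
s_75 = 2·2 + 3·1 + 4·3 + 0·1 + 1·4 = 3
s_76 = 2·3 + 3·2 + 4·1 + 0·3 + 1·1 = 2
s_77 = 2·2 + 3·3 + 4·2 + 0·1 + 1·3 = 4
s_78 = 2·4 + 3·2 + 4·3 + 0·2 + 1·1 = 2
s_79 = 2·2 + 3·4 + 4·2 + 0·3 + 1·2 = 1
s_80 = 2·1 + 3·2 + 4·4 + 0·2 + 1·3 = 2
s_81 = 2·2 + 3·1 + 4·2 + 0·4 + 1·2 = 2
s_82 = 2·2 + 3·2 + 4·1 + 0·2 + 1·4 = 3
s_83 = 2·3 + 3·2 + 4·2 + 0·1 + 1·2 = 2
s_84 = 2·2 + 3·3 + 4·2 + 0·2 + 1·1 = 2
s_85 = 2·2 + 3·2 + 4·3 + 0·2 + 1·2 = 4
s_86 = 2·4 + 3·2 + 4·2 + 0·3 + 1·2 = 4
s_87 = 2·4 + 3·4 + 4·2 + 0·2 + 1·3 = 1
s_88 = 2·1 + 3·4 + 4·4 + 0·2 + 1·2 = 2

2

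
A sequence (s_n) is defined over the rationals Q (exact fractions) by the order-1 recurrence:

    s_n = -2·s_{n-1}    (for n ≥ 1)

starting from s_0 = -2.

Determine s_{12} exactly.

-8192

s_1 = -2·-2 = 4
s_2 = -2·4 = -8
s_3 = -2·-8 = 16
s_4 = -2·16 = -32
s_5 = -2·-32 = 64
s_6 = -2·64 = -128
s_7 = -2·-128 = 256
s_8 = -2·256 = -512
s_9 = -2·-512 = 1024
s_10 = -2·1024 = -2048
s_11 = -2·-2048 = 4096
s_12 = -2·4096 = -8192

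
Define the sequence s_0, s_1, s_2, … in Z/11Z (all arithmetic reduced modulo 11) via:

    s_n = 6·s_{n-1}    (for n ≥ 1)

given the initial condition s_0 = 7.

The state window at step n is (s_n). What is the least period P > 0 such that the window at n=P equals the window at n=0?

n=0: window = (7)
n=1: window = (9)
n=2: window = (10)
n=3: window = (5)
n=4: window = (8)
n=5: window = (4)
n=6: window = (2)
n=7: window = (1)
n=8: window = (6)
n=9: window = (3)
n=10: window = (7)
window at n=10 equals window at n=0 → period = 10

10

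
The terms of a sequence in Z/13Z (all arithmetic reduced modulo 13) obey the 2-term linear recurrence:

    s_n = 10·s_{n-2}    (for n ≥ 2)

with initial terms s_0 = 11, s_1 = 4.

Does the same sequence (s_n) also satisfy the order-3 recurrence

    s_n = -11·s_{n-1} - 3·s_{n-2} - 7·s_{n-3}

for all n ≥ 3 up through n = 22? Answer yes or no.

Terms s_0..s_22: 11, 4, 6, 1, 8, 10, 2, 9, 7, 12, 5, 3, 11, 4, 6, 1, 8, 10, 2, 9, 7, 12, 5
n=3: candidate gives 1, actual s_3 = 1 ✓
n=4: candidate gives 8, actual s_4 = 8 ✓
n=5: candidate gives 10, actual s_5 = 10 ✓
n=6: candidate gives 2, actual s_6 = 2 ✓
n=7: candidate gives 9, actual s_7 = 9 ✓
n=8: candidate gives 7, actual s_8 = 7 ✓
n=9: candidate gives 12, actual s_9 = 12 ✓
n=10: candidate gives 5, actual s_10 = 5 ✓
n=11: candidate gives 3, actual s_11 = 3 ✓
n=12: candidate gives 11, actual s_12 = 11 ✓
n=13: candidate gives 4, actual s_13 = 4 ✓
n=14: candidate gives 6, actual s_14 = 6 ✓
n=15: candidate gives 1, actual s_15 = 1 ✓
n=16: candidate gives 8, actual s_16 = 8 ✓
n=17: candidate gives 10, actual s_17 = 10 ✓
n=18: candidate gives 2, actual s_18 = 2 ✓
n=19: candidate gives 9, actual s_19 = 9 ✓
n=20: candidate gives 7, actual s_20 = 7 ✓
n=21: candidate gives 12, actual s_21 = 12 ✓
n=22: candidate gives 5, actual s_22 = 5 ✓

yes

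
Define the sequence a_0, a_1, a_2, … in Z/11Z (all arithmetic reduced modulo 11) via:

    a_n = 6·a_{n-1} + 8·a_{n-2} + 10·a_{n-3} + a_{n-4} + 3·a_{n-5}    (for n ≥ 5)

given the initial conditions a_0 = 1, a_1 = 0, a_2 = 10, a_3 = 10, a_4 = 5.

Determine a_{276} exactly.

a_5 = 6·5 + 8·10 + 10·10 + 1·0 + 3·1 = 4
a_6 = 6·4 + 8·5 + 10·10 + 1·10 + 3·0 = 9
a_7 = 6·9 + 8·4 + 10·5 + 1·10 + 3·10 = 0
a_8 = 6·0 + 8·9 + 10·4 + 1·5 + 3·10 = 4
a_9 = 6·4 + 8·0 + 10·9 + 1·4 + 3·5 = 1
a_10 = 6·1 + 8·4 + 10·0 + 1·9 + 3·4 = 4
Continuing the recurrence:
  a_11 = 0;  a_12 = 2;  a_13 = 10;  a_14 = 6;  a_15 = 5;  a_16 = 4
  a_17 = 8;  a_18 = 1;  a_19 = 1;  a_20 = 3;  a_21 = 1;  a_22 = 10
  a_23 = 3;  a_24 = 4;  a_25 = 4;  a_26 = 0;  a_27 = 6;  a_28 = 1
  a_29 = 4;  a_30 = 5;  a_31 = 1;  a_32 = 6;  a_33 = 2;  a_34 = 10
  a_35 = 9;  a_36 = 9;  a_37 = 4;  a_38 = 4;  a_39 = 9;  a_40 = 8
  a_41 = 4;  a_42 = 7;  a_43 = 10;  a_44 = 4;  a_45 = 4;  a_46 = 10
  a_47 = 9;  a_48 = 10;  a_49 = 6;  a_50 = 8;  a_51 = 4;  a_52 = 9
  a_53 = 4;  a_54 = 8;  a_55 = 0;  a_56 = 4;  a_57 = 3;  a_58 = 4
  a_59 = 2;  a_60 = 1;  a_61 = 0;  a_62 = 8;  a_63 = 6;  a_64 = 8
  a_65 = 3;  a_66 = 7;  a_67 = 0;  a_68 = 2;  a_69 = 10;  a_70 = 4
  a_71 = 2;  a_72 = 3;  a_73 = 2;  a_74 = 2;  a_75 = 6;  a_76 = 4
  a_77 = 4;  a_78 = 3;  a_79 = 3;  a_80 = 5;  a_81 = 1;  a_82 = 3
  a_83 = 0;  a_84 = 4;  a_85 = 4;  a_86 = 7;  a_87 = 2;  a_88 = 2
  a_89 = 4;  a_90 = 2;  a_91 = 10;  a_92 = 3;  a_93 = 7;  a_94 = 4
  a_95 = 5;  a_96 = 0;  a_97 = 8;  a_98 = 2;  a_99 = 5;  a_100 = 9
  a_101 = 1;  a_102 = 0;  a_103 = 10;  a_104 = 6;  a_105 = 1;  a_106 = 3
  a_107 = 8;  a_108 = 8;  a_109 = 7;  a_110 = 5;  a_111 = 7;  a_112 = 8
  a_113 = 9;  a_114 = 5;  a_115 = 6;  a_116 = 8;  a_117 = 3;  a_118 = 9
  a_119 = 3;  a_120 = 3;  a_121 = 5;  a_122 = 3;  a_123 = 8;  a_124 = 2
  a_125 = 10;  a_126 = 9;  a_127 = 6;  a_128 = 3;  a_129 = 7;  a_130 = 0
  a_131 = 9;  a_132 = 2;  a_133 = 1;  a_134 = 1;  a_135 = 10;  a_136 = 8
  a_137 = 2;  a_138 = 4;  a_139 = 1;  a_140 = 8;  a_141 = 1;  a_142 = 2
  a_143 = 3;  a_144 = 0;  a_145 = 3;  a_146 = 9;  a_147 = 10;  a_148 = 6
  a_149 = 0;  a_150 = 1;  a_151 = 4;  a_152 = 2;  a_153 = 6;  a_154 = 5
  a_155 = 6;  a_156 = 7;  a_157 = 9;  a_158 = 6;  a_159 = 1;  a_160 = 4
  a_161 = 1;  a_162 = 4;  a_163 = 3;  a_164 = 1;  a_165 = 6;  a_166 = 4
  a_167 = 9;  a_168 = 2;  a_169 = 1;  a_170 = 2;  a_171 = 6;  a_172 = 3
  a_173 = 5;  a_174 = 9;  a_175 = 4;  a_176 = 2;  a_177 = 5;  a_178 = 0
  a_179 = 3;  a_180 = 5;  a_181 = 10;  a_182 = 2;  a_183 = 2;  a_184 = 10
  a_185 = 0;  a_186 = 0;  a_187 = 9;  a_188 = 4;  a_189 = 5;  a_190 = 9
  a_191 = 0;  a_192 = 10;  a_193 = 2;  a_194 = 6;  a_195 = 3;  a_196 = 8
  a_197 = 10;  a_198 = 1;  a_199 = 0;  a_200 = 4;  a_201 = 2;  a_202 = 9
  a_203 = 3;  a_204 = 4;  a_205 = 9;  a_206 = 10;  a_207 = 4;  a_208 = 9
  a_209 = 9;  a_210 = 5;  a_211 = 6;  a_212 = 0;  a_213 = 2;  a_214 = 5
  a_215 = 1;  a_216 = 7;  a_217 = 3;  a_218 = 7;  a_219 = 9;  a_220 = 7
  a_221 = 10;  a_222 = 2;  a_223 = 5;  a_224 = 4;  a_225 = 5;  a_226 = 1
  a_227 = 9;  a_228 = 10;  a_229 = 5;  a_230 = 7;  a_231 = 7;  a_232 = 9
  a_233 = 6;  a_234 = 2;  a_235 = 2;  a_236 = 8;  a_237 = 7;  a_238 = 3
  a_239 = 8;  a_240 = 2;  a_241 = 5;  a_242 = 7;  a_243 = 9;  a_244 = 10
  a_245 = 4;  a_246 = 7;  a_247 = 6;  a_248 = 4;  a_249 = 0;  a_250 = 1
  a_251 = 7;  a_252 = 6;  a_253 = 4;  a_254 = 0;  a_255 = 3;  a_256 = 8
  a_257 = 6;  a_258 = 10;  a_259 = 4;  a_260 = 5;  a_261 = 5;  a_262 = 6
  a_263 = 6;  a_264 = 8;  a_265 = 0;  a_266 = 2;  a_267 = 6;  a_268 = 1
  a_269 = 10;  a_270 = 9;  a_271 = 2;  a_272 = 5;  a_273 = 6;  a_274 = 3
a_275 = 6·3 + 8·6 + 10·5 + 1·2 + 3·9 = 2
a_276 = 6·2 + 8·3 + 10·6 + 1·5 + 3·2 = 8

8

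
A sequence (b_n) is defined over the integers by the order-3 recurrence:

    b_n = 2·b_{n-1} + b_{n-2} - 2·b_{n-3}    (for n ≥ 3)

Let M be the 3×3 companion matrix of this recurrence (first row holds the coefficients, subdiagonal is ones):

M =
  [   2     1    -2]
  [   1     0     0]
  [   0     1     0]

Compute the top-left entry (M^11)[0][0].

(M^11)[0][0] is the top entry after applying M 11 times to the unit state (1, 0, 0). Equivalently it is h_{13} for the auxiliary sequence (h_n) obeying the same recurrence with h_2 = 1 and h_i = 0 for 0 ≤ i < 2:
h_3 = 2·1 + 1·0 + -2·0 = 2
h_4 = 2·2 + 1·1 + -2·0 = 5
h_5 = 2·5 + 1·2 + -2·1 = 10
h_6 = 2·10 + 1·5 + -2·2 = 21
h_7 = 2·21 + 1·10 + -2·5 = 42
h_8 = 2·42 + 1·21 + -2·10 = 85
h_9 = 2·85 + 1·42 + -2·21 = 170
h_10 = 2·170 + 1·85 + -2·42 = 341
h_11 = 2·341 + 1·170 + -2·85 = 682
h_12 = 2·682 + 1·341 + -2·170 = 1365
h_13 = 2·1365 + 1·682 + -2·341 = 2730

2730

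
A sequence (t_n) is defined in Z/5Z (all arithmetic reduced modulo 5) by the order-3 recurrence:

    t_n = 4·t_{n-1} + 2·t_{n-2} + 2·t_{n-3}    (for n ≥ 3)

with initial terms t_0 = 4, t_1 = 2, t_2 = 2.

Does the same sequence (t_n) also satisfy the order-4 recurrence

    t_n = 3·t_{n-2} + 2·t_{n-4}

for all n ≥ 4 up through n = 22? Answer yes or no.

Terms t_0..t_22: 4, 2, 2, 0, 3, 1, 0, 3, 4, 2, 2, 0, 3, 1, 0, 3, 4, 2, 2, 0, 3, 1, 0
n=4: candidate gives 4, actual t_4 = 3 ✗

no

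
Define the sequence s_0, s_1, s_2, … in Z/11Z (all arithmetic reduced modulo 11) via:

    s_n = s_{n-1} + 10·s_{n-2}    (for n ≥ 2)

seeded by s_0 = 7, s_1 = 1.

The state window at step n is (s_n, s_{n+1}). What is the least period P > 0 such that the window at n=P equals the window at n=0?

n=0: window = (7, 1)
n=1: window = (1, 5)
n=2: window = (5, 4)
n=3: window = (4, 10)
n=4: window = (10, 6)
n=5: window = (6, 7)
n=6: window = (7, 1)
window at n=6 equals window at n=0 → period = 6

6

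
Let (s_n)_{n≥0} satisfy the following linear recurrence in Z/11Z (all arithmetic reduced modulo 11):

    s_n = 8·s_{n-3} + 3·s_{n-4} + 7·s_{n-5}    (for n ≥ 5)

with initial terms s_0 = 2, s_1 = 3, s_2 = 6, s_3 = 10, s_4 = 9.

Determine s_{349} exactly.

s_5 = 0·9 + 0·10 + 8·6 + 3·3 + 7·2 = 5
s_6 = 0·5 + 0·9 + 8·10 + 3·6 + 7·3 = 9
s_7 = 0·9 + 0·5 + 8·9 + 3·10 + 7·6 = 1
s_8 = 0·1 + 0·9 + 8·5 + 3·9 + 7·10 = 5
s_9 = 0·5 + 0·1 + 8·9 + 3·5 + 7·9 = 7
s_10 = 0·7 + 0·5 + 8·1 + 3·9 + 7·5 = 4
Continuing the recurrence:
  s_11 = 7;  s_12 = 1;  s_13 = 0;  s_14 = 7;  s_15 = 2;  s_16 = 8
  s_17 = 8;  s_18 = 4;  s_19 = 9;  s_20 = 3;  s_21 = 2;  s_22 = 8
  s_23 = 2;  s_24 = 0;  s_25 = 3;  s_26 = 10;  s_27 = 7;  s_28 = 5
  s_29 = 1;  s_30 = 8;  s_31 = 10;  s_32 = 6;  s_33 = 3;  s_34 = 1
  s_35 = 2;  s_36 = 2;  s_37 = 4;  s_38 = 7;  s_39 = 7;  s_40 = 8
  s_41 = 5;  s_42 = 6;  s_43 = 2;  s_44 = 3;  s_45 = 9;  s_46 = 3
  s_47 = 6;  s_48 = 7;  s_49 = 6;  s_50 = 10;  s_51 = 7;  s_52 = 1
  s_53 = 4;  s_54 = 7;  s_55 = 0;  s_56 = 7;  s_57 = 9;  s_58 = 5
  s_59 = 6;  s_60 = 5;  s_61 = 6;  s_62 = 5;  s_63 = 5;  s_64 = 6
  s_65 = 5;  s_66 = 9;  s_67 = 10;  s_68 = 5;  s_69 = 8;  s_70 = 10
  s_71 = 1;  s_72 = 6;  s_73 = 7;  s_74 = 6;  s_75 = 0;  s_76 = 4
  s_77 = 1;  s_78 = 1;  s_79 = 8;  s_80 = 9;  s_81 = 6;  s_82 = 8
  s_83 = 4;  s_84 = 10;  s_85 = 2;  s_86 = 10;  s_87 = 5;  s_88 = 8
  s_89 = 2;  s_90 = 7;  s_91 = 6;  s_92 = 9;  s_93 = 8;  s_94 = 6
  s_95 = 7;  s_96 = 1;  s_97 = 3;  s_98 = 9;  s_99 = 5;  s_100 = 10
  s_101 = 0;  s_102 = 0;  s_103 = 4;  s_104 = 10;  s_105 = 4;  s_106 = 10
  s_107 = 4;  s_108 = 2;  s_109 = 8;  s_110 = 2;  s_111 = 10;  s_112 = 10
  s_113 = 10;  s_114 = 10;  s_115 = 3;  s_116 = 4;  s_117 = 4;  s_118 = 3
  s_119 = 1;  s_120 = 10;  s_121 = 9;  s_122 = 1;  s_123 = 5;  s_124 = 10
  s_125 = 6;  s_126 = 7;  s_127 = 3;  s_128 = 3;  s_129 = 1;  s_130 = 10
  s_131 = 5;  s_132 = 5;  s_133 = 5;  s_134 = 0;  s_135 = 4;  s_136 = 2
  s_137 = 6;  s_138 = 1;  s_139 = 6;  s_140 = 5;  s_141 = 7;  s_142 = 5
  s_143 = 10;  s_144 = 3;  s_145 = 8;  s_146 = 1;  s_147 = 1;  s_148 = 0
  s_149 = 9;  s_150 = 1;  s_151 = 10;  s_152 = 2;  s_153 = 2;  s_154 = 3
  s_155 = 9;  s_156 = 4;  s_157 = 0;  s_158 = 7;  s_159 = 3;  s_160 = 9
  s_161 = 7;  s_162 = 1;  s_163 = 9;  s_164 = 5;  s_165 = 4;  s_166 = 3
  s_167 = 8;  s_168 = 0;  s_169 = 5;  s_170 = 2;  s_171 = 1;  s_172 = 8
  s_173 = 9;  s_174 = 5;  s_175 = 4;  s_176 = 4;  s_177 = 2;  s_178 = 0
  s_179 = 2;  s_180 = 1;  s_181 = 1;  s_182 = 8;  s_183 = 3;  s_184 = 3
  s_185 = 8;  s_186 = 0;  s_187 = 1;  s_188 = 6;  s_189 = 1;  s_190 = 9
  s_191 = 7;  s_192 = 0;  s_193 = 7;  s_194 = 2;  s_195 = 7;  s_196 = 6
  s_197 = 4;  s_198 = 1;  s_199 = 6;  s_200 = 0;  s_201 = 7;  s_202 = 2
  s_203 = 3;  s_204 = 10;  s_205 = 4;  s_206 = 2;  s_207 = 4;  s_208 = 6
  s_209 = 10;  s_210 = 0;  s_211 = 8;  s_212 = 5;  s_213 = 6;  s_214 = 2
  s_215 = 9;  s_216 = 9;  s_217 = 3;  s_218 = 10;  s_219 = 3;  s_220 = 4
  s_221 = 9;  s_222 = 9;  s_223 = 1;  s_224 = 6;  s_225 = 6;  s_226 = 10
  s_227 = 4;  s_228 = 7;  s_229 = 8;  s_230 = 5;  s_231 = 6;  s_232 = 3
  s_233 = 3;  s_234 = 9;  s_235 = 0;  s_236 = 9;  s_237 = 3;  s_238 = 4
  s_239 = 3;  s_240 = 7;  s_241 = 5;  s_242 = 2;  s_243 = 5;  s_244 = 5
  s_245 = 3;  s_246 = 4;  s_247 = 3;  s_248 = 8;  s_249 = 10;  s_250 = 2
  s_251 = 2;  s_252 = 4;  s_253 = 3;  s_254 = 4;  s_255 = 8;  s_256 = 6
  s_257 = 3;  s_258 = 9;  s_259 = 1;  s_260 = 10;  s_261 = 2;  s_262 = 1
  s_263 = 3;  s_264 = 9;  s_265 = 7;  s_266 = 8;  s_267 = 0;  s_268 = 5
  s_269 = 5;  s_270 = 7;  s_271 = 8;  s_272 = 0;  s_273 = 7;  s_274 = 10
  s_275 = 7;  s_276 = 2;  s_277 = 2;  s_278 = 3;  s_279 = 8;  s_280 = 5
  s_281 = 0;  s_282 = 10;  s_283 = 8;  s_284 = 5;  s_285 = 5;  s_286 = 6
  s_287 = 2;  s_288 = 1;  s_289 = 10;  s_290 = 3;  s_291 = 1;  s_292 = 9
  s_293 = 6;  s_294 = 10;  s_295 = 8;  s_296 = 5;  s_297 = 7;  s_298 = 4
  s_299 = 2;  s_300 = 6;  s_301 = 0;  s_302 = 0;  s_303 = 5;  s_304 = 10
  s_305 = 9;  s_306 = 7;  s_307 = 7;  s_308 = 5;  s_309 = 10;  s_310 = 8
  s_311 = 0;  s_312 = 1;  s_313 = 8;  s_314 = 6;  s_315 = 9;  s_316 = 1
  s_317 = 2;  s_318 = 3;  s_319 = 0;  s_320 = 5;  s_321 = 4;  s_322 = 1
  s_323 = 6;  s_324 = 3;  s_325 = 0;  s_326 = 2;  s_327 = 5;  s_328 = 7
  s_329 = 4;  s_330 = 2;  s_331 = 8;  s_332 = 0;  s_333 = 0;  s_334 = 10
  s_335 = 5;  s_336 = 1;  s_337 = 3;  s_338 = 4;  s_339 = 5;  s_340 = 7
  s_341 = 4;  s_342 = 7;  s_343 = 0;  s_344 = 0;  s_345 = 7;  s_346 = 5
  s_347 = 5
s_348 = 0·5 + 0·5 + 8·7 + 3·0 + 7·0 = 1
s_349 = 0·1 + 0·5 + 8·5 + 3·7 + 7·0 = 6

6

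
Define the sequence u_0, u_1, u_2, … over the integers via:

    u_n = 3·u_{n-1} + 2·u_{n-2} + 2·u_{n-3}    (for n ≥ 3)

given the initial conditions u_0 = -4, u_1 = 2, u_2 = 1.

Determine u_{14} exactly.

1085911

u_3 = 3·1 + 2·2 + 2·-4 = -1
u_4 = 3·-1 + 2·1 + 2·2 = 3
u_5 = 3·3 + 2·-1 + 2·1 = 9
u_6 = 3·9 + 2·3 + 2·-1 = 31
u_7 = 3·31 + 2·9 + 2·3 = 117
u_8 = 3·117 + 2·31 + 2·9 = 431
u_9 = 3·431 + 2·117 + 2·31 = 1589
u_10 = 3·1589 + 2·431 + 2·117 = 5863
u_11 = 3·5863 + 2·1589 + 2·431 = 21629
u_12 = 3·21629 + 2·5863 + 2·1589 = 79791
u_13 = 3·79791 + 2·21629 + 2·5863 = 294357
u_14 = 3·294357 + 2·79791 + 2·21629 = 1085911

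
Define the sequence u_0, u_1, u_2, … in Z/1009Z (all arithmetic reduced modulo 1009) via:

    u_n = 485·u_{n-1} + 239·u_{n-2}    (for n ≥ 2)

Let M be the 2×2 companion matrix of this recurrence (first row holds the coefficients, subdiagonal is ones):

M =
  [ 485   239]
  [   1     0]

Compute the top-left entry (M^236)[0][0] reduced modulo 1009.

533

(M^236)[0][0] is the top entry after applying M 236 times to the unit state (1, 0). Equivalently it is h_{237} for the auxiliary sequence (h_n) obeying the same recurrence with h_1 = 1 and h_i = 0 for 0 ≤ i < 1:
h_2 = 485·1 + 239·0 = 485
h_3 = 485·485 + 239·1 = 367
h_4 = 485·367 + 239·485 = 291
h_5 = 485·291 + 239·367 = 814
h_6 = 485·814 + 239·291 = 199
h_7 = 485·199 + 239·814 = 469
Continuing the recurrence:
  h_8 = 578;  h_9 = 929;  h_10 = 460;  h_11 = 162;  h_12 = 836;  h_13 = 218
  h_14 = 816;  h_15 = 875;  h_16 = 882;  h_17 = 216;  h_18 = 750;  h_19 = 675
  h_20 = 107;  h_21 = 321;  h_22 = 647;  h_23 = 31;  h_24 = 156;  h_25 = 331
  h_26 = 55;  h_27 = 848;  h_28 = 645;  h_29 = 907;  h_30 = 758;  h_31 = 192
  h_32 = 843;  h_33 = 693;  h_34 = 794;  h_35 = 812;  h_36 = 384;  h_37 = 924
  h_38 = 101;  h_39 = 418;  h_40 = 853;  h_41 = 26;  h_42 = 551;  h_43 = 10
  h_44 = 324;  h_45 = 108;  h_46 = 664;  h_47 = 756;  h_48 = 676;  h_49 = 8
  h_50 = 977;  h_51 = 518;  h_52 = 413;  h_53 = 218;  h_54 = 619;  h_55 = 176
  h_56 = 222;  h_57 = 402;  h_58 = 823;  h_59 = 823;  h_60 = 542;  h_61 = 472
  h_62 = 263;  h_63 = 221;  h_64 = 530;  h_65 = 106;  h_66 = 496;  h_67 = 527
  h_68 = 809;  h_69 = 701;  h_70 = 584;  h_71 = 765;  h_72 = 47;  h_73 = 803
  h_74 = 115;  h_75 = 487;  h_76 = 331;  h_77 = 462;  h_78 = 479;  h_79 = 682
  h_80 = 282;  h_81 = 95;  h_82 = 465;  h_83 = 16;  h_84 = 842;  h_85 = 522
  h_86 = 358;  h_87 = 733;  h_88 = 134;  h_89 = 35;  h_90 = 569;  h_91 = 801
  h_92 = 805;  h_93 = 680;  h_94 = 542;  h_95 = 601;  h_96 = 270;  h_97 = 141
  h_98 = 736;  h_99 = 176;  h_100 = 942;  h_101 = 488;  h_102 = 705;  h_103 = 471
  h_104 = 393;  h_105 = 474;  h_106 = 937;  h_107 = 673;  h_108 = 443;  h_109 = 354
  h_110 = 92;  h_111 = 74;  h_112 = 365;  h_113 = 983;  h_114 = 968;  h_115 = 135
  h_116 = 181;  h_117 = 988;  h_118 = 786;  h_119 = 843;  h_120 = 390;  h_121 = 144
  h_122 = 601;  h_123 = 1003;  h_124 = 478;  h_125 = 344;  h_126 = 580;  h_127 = 276
  h_128 = 50;  h_129 = 413;  h_130 = 365;  h_131 = 275;  h_132 = 648;  h_133 = 621
  h_134 = 998;  h_135 = 815;  h_136 = 145;  h_137 = 752;  h_138 = 820;  h_139 = 280
  h_140 = 828;  h_141 = 324;  h_142 = 873;  h_143 = 377;  h_144 = 0;  h_145 = 302
  h_146 = 165;  h_147 = 853;  h_148 = 99;  h_149 = 641;  h_150 = 567;  h_151 = 378
  h_152 = 1008;  h_153 = 56;  h_154 = 687;  h_155 = 492;  h_156 = 222;  h_157 = 251
  h_158 = 236;  h_159 = 901;  h_160 = 997;  h_161 = 656;  h_162 = 484;  h_163 = 32
  h_164 = 26;  h_165 = 78;  h_166 = 657;  h_167 = 281;  h_168 = 698;  h_169 = 71
  h_170 = 466;  h_171 = 819;  h_172 = 53;  h_173 = 475;  h_174 = 882;  h_175 = 471
  h_176 = 318;  h_177 = 423;  h_178 = 655;  h_179 = 37;  h_180 = 942;  h_181 = 564
  h_182 = 232;  h_183 = 111;  h_184 = 311;  h_185 = 789;  h_186 = 926;  h_187 = 1002
  h_188 = 984;  h_189 = 328;  h_190 = 746;  h_191 = 278;  h_192 = 334;  h_193 = 398
  h_194 = 426;  h_195 = 41;  h_196 = 619;  h_197 = 251;  h_198 = 273;  h_199 = 684
  h_200 = 450;  h_201 = 324;  h_202 = 332;  h_203 = 332;  h_204 = 226;  h_205 = 275
  h_206 = 724;  h_207 = 148;  h_208 = 638;  h_209 = 733;  h_210 = 460;  h_211 = 741
  h_212 = 140;  h_213 = 821;  h_214 = 802;  h_215 = 978;  h_216 = 68;  h_217 = 346
  h_218 = 424;  h_219 = 769;  h_220 = 71;  h_221 = 282;  h_222 = 371;  h_223 = 128
  h_224 = 408;  h_225 = 438;  h_226 = 179;  h_227 = 796;  h_228 = 16;  h_229 = 240
  h_230 = 153;  h_231 = 395;  h_232 = 108;  h_233 = 480;  h_234 = 308;  h_235 = 751
h_236 = 485·751 + 239·308 = 950
h_237 = 485·950 + 239·751 = 533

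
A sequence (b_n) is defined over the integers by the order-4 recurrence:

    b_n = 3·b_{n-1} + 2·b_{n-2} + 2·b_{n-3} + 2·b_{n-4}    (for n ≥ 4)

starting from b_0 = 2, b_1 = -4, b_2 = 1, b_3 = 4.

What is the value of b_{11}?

b_4 = 3·4 + 2·1 + 2·-4 + 2·2 = 10
b_5 = 3·10 + 2·4 + 2·1 + 2·-4 = 32
b_6 = 3·32 + 2·10 + 2·4 + 2·1 = 126
b_7 = 3·126 + 2·32 + 2·10 + 2·4 = 470
b_8 = 3·470 + 2·126 + 2·32 + 2·10 = 1746
b_9 = 3·1746 + 2·470 + 2·126 + 2·32 = 6494
b_10 = 3·6494 + 2·1746 + 2·470 + 2·126 = 24166
b_11 = 3·24166 + 2·6494 + 2·1746 + 2·470 = 89918

89918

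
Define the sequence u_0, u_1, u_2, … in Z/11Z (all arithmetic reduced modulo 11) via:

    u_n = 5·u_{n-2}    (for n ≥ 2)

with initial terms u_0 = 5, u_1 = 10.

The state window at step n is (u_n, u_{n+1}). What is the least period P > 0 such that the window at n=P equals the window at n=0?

10

n=0: window = (5, 10)
n=1: window = (10, 3)
n=2: window = (3, 6)
n=3: window = (6, 4)
n=4: window = (4, 8)
n=5: window = (8, 9)
n=6: window = (9, 7)
n=7: window = (7, 1)
n=8: window = (1, 2)
n=9: window = (2, 5)
n=10: window = (5, 10)
window at n=10 equals window at n=0 → period = 10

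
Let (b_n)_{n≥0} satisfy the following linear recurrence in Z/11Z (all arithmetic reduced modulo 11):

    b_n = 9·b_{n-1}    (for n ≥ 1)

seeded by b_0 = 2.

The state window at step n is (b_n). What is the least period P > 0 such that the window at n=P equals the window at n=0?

5

n=0: window = (2)
n=1: window = (7)
n=2: window = (8)
n=3: window = (6)
n=4: window = (10)
n=5: window = (2)
window at n=5 equals window at n=0 → period = 5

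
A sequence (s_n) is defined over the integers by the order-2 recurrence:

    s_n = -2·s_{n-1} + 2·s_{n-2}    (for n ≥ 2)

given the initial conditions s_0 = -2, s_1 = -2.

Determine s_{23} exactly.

-1693298688

s_2 = -2·-2 + 2·-2 = 0
s_3 = -2·0 + 2·-2 = -4
s_4 = -2·-4 + 2·0 = 8
s_5 = -2·8 + 2·-4 = -24
s_6 = -2·-24 + 2·8 = 64
s_7 = -2·64 + 2·-24 = -176
s_8 = -2·-176 + 2·64 = 480
s_9 = -2·480 + 2·-176 = -1312
s_10 = -2·-1312 + 2·480 = 3584
s_11 = -2·3584 + 2·-1312 = -9792
s_12 = -2·-9792 + 2·3584 = 26752
s_13 = -2·26752 + 2·-9792 = -73088
s_14 = -2·-73088 + 2·26752 = 199680
s_15 = -2·199680 + 2·-73088 = -545536
s_16 = -2·-545536 + 2·199680 = 1490432
s_17 = -2·1490432 + 2·-545536 = -4071936
s_18 = -2·-4071936 + 2·1490432 = 11124736
s_19 = -2·11124736 + 2·-4071936 = -30393344
s_20 = -2·-30393344 + 2·11124736 = 83036160
s_21 = -2·83036160 + 2·-30393344 = -226859008
s_22 = -2·-226859008 + 2·83036160 = 619790336
s_23 = -2·619790336 + 2·-226859008 = -1693298688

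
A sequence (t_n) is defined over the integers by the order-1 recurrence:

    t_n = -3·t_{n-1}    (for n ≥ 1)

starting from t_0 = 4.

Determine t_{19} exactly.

-4649045868

t_1 = -3·4 = -12
t_2 = -3·-12 = 36
t_3 = -3·36 = -108
t_4 = -3·-108 = 324
t_5 = -3·324 = -972
t_6 = -3·-972 = 2916
t_7 = -3·2916 = -8748
t_8 = -3·-8748 = 26244
t_9 = -3·26244 = -78732
t_10 = -3·-78732 = 236196
t_11 = -3·236196 = -708588
t_12 = -3·-708588 = 2125764
t_13 = -3·2125764 = -6377292
t_14 = -3·-6377292 = 19131876
t_15 = -3·19131876 = -57395628
t_16 = -3·-57395628 = 172186884
t_17 = -3·172186884 = -516560652
t_18 = -3·-516560652 = 1549681956
t_19 = -3·1549681956 = -4649045868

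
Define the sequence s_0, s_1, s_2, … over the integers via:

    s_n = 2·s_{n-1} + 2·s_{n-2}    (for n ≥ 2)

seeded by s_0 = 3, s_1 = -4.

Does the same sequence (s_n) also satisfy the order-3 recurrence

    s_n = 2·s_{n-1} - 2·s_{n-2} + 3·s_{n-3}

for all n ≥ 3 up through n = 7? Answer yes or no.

no

Terms s_0..s_7: 3, -4, -2, -12, -28, -80, -216, -592
n=3: candidate gives 13, actual s_3 = -12 ✗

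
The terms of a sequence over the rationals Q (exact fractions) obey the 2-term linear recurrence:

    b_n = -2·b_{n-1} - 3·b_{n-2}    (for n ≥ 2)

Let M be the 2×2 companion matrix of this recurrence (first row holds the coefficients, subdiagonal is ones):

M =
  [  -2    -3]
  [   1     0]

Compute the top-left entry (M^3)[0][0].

(M^3)[0][0] is the top entry after applying M 3 times to the unit state (1, 0). Equivalently it is h_{4} for the auxiliary sequence (h_n) obeying the same recurrence with h_1 = 1 and h_i = 0 for 0 ≤ i < 1:
h_2 = -2·1 + -3·0 = -2
h_3 = -2·-2 + -3·1 = 1
h_4 = -2·1 + -3·-2 = 4

4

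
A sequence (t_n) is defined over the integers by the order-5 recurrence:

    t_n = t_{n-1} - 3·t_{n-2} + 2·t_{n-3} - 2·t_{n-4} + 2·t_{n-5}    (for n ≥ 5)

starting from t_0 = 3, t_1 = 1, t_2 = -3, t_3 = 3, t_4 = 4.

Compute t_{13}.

48

t_5 = 1·4 + -3·3 + 2·-3 + -2·1 + 2·3 = -7
t_6 = 1·-7 + -3·4 + 2·3 + -2·-3 + 2·1 = -5
t_7 = 1·-5 + -3·-7 + 2·4 + -2·3 + 2·-3 = 12
t_8 = 1·12 + -3·-5 + 2·-7 + -2·4 + 2·3 = 11
t_9 = 1·11 + -3·12 + 2·-5 + -2·-7 + 2·4 = -13
t_10 = 1·-13 + -3·11 + 2·12 + -2·-5 + 2·-7 = -26
t_11 = 1·-26 + -3·-13 + 2·11 + -2·12 + 2·-5 = 1
t_12 = 1·1 + -3·-26 + 2·-13 + -2·11 + 2·12 = 55
t_13 = 1·55 + -3·1 + 2·-26 + -2·-13 + 2·11 = 48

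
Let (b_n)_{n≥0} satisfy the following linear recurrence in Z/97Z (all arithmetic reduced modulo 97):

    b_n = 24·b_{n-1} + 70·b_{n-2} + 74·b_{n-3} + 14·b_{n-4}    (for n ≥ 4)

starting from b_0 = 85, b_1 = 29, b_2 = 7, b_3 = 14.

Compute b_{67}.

b_4 = 24·14 + 70·7 + 74·29 + 14·85 = 88
b_5 = 24·88 + 70·14 + 74·7 + 14·29 = 39
b_6 = 24·39 + 70·88 + 74·14 + 14·7 = 82
b_7 = 24·82 + 70·39 + 74·88 + 14·14 = 57
b_8 = 24·57 + 70·82 + 74·39 + 14·88 = 71
b_9 = 24·71 + 70·57 + 74·82 + 14·39 = 86
b_10 = 24·86 + 70·71 + 74·57 + 14·82 = 81
b_11 = 24·81 + 70·86 + 74·71 + 14·57 = 48
b_12 = 24·48 + 70·81 + 74·86 + 14·71 = 18
b_13 = 24·18 + 70·48 + 74·81 + 14·86 = 29
b_14 = 24·29 + 70·18 + 74·48 + 14·81 = 46
b_15 = 24·46 + 70·29 + 74·18 + 14·48 = 94
b_16 = 24·94 + 70·46 + 74·29 + 14·18 = 17
b_17 = 24·17 + 70·94 + 74·46 + 14·29 = 31
b_18 = 24·31 + 70·17 + 74·94 + 14·46 = 28
b_19 = 24·28 + 70·31 + 74·17 + 14·94 = 81
b_20 = 24·81 + 70·28 + 74·31 + 14·17 = 34
b_21 = 24·34 + 70·81 + 74·28 + 14·31 = 68
b_22 = 24·68 + 70·34 + 74·81 + 14·28 = 19
b_23 = 24·19 + 70·68 + 74·34 + 14·81 = 39
b_24 = 24·39 + 70·19 + 74·68 + 14·34 = 14
b_25 = 24·14 + 70·39 + 74·19 + 14·68 = 89
b_26 = 24·89 + 70·14 + 74·39 + 14·19 = 60
b_27 = 24·60 + 70·89 + 74·14 + 14·39 = 37
b_28 = 24·37 + 70·60 + 74·89 + 14·14 = 36
b_29 = 24·36 + 70·37 + 74·60 + 14·89 = 22
b_30 = 24·22 + 70·36 + 74·37 + 14·60 = 30
b_31 = 24·30 + 70·22 + 74·36 + 14·37 = 10
b_32 = 24·10 + 70·30 + 74·22 + 14·36 = 10
b_33 = 24·10 + 70·10 + 74·30 + 14·22 = 73
b_34 = 24·73 + 70·10 + 74·10 + 14·30 = 23
b_35 = 24·23 + 70·73 + 74·10 + 14·10 = 43
b_36 = 24·43 + 70·23 + 74·73 + 14·10 = 36
b_37 = 24·36 + 70·43 + 74·23 + 14·73 = 2
b_38 = 24·2 + 70·36 + 74·43 + 14·23 = 58
b_39 = 24·58 + 70·2 + 74·36 + 14·43 = 45
b_40 = 24·45 + 70·58 + 74·2 + 14·36 = 69
b_41 = 24·69 + 70·45 + 74·58 + 14·2 = 8
b_42 = 24·8 + 70·69 + 74·45 + 14·58 = 46
b_43 = 24·46 + 70·8 + 74·69 + 14·45 = 28
b_44 = 24·28 + 70·46 + 74·8 + 14·69 = 18
b_45 = 24·18 + 70·28 + 74·46 + 14·8 = 88
b_46 = 24·88 + 70·18 + 74·28 + 14·46 = 74
b_47 = 24·74 + 70·88 + 74·18 + 14·28 = 57
b_48 = 24·57 + 70·74 + 74·88 + 14·18 = 23
b_49 = 24·23 + 70·57 + 74·74 + 14·88 = 95
b_50 = 24·95 + 70·23 + 74·57 + 14·74 = 26
b_51 = 24·26 + 70·95 + 74·23 + 14·57 = 74
b_52 = 24·74 + 70·26 + 74·95 + 14·23 = 84
b_53 = 24·84 + 70·74 + 74·26 + 14·95 = 71
b_54 = 24·71 + 70·84 + 74·74 + 14·26 = 38
b_55 = 24·38 + 70·71 + 74·84 + 14·74 = 39
b_56 = 24·39 + 70·38 + 74·71 + 14·84 = 35
b_57 = 24·35 + 70·39 + 74·38 + 14·71 = 4
b_58 = 24·4 + 70·35 + 74·39 + 14·38 = 47
b_59 = 24·47 + 70·4 + 74·35 + 14·39 = 82
b_60 = 24·82 + 70·47 + 74·4 + 14·35 = 30
b_61 = 24·30 + 70·82 + 74·47 + 14·4 = 3
b_62 = 24·3 + 70·30 + 74·82 + 14·47 = 71
b_63 = 24·71 + 70·3 + 74·30 + 14·82 = 44
b_64 = 24·44 + 70·71 + 74·3 + 14·30 = 72
b_65 = 24·72 + 70·44 + 74·71 + 14·3 = 16
b_66 = 24·16 + 70·72 + 74·44 + 14·71 = 71
b_67 = 24·71 + 70·16 + 74·72 + 14·44 = 38

38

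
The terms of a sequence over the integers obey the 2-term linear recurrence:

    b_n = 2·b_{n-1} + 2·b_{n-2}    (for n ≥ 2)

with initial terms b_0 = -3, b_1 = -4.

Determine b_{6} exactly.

-744

b_2 = 2·-4 + 2·-3 = -14
b_3 = 2·-14 + 2·-4 = -36
b_4 = 2·-36 + 2·-14 = -100
b_5 = 2·-100 + 2·-36 = -272
b_6 = 2·-272 + 2·-100 = -744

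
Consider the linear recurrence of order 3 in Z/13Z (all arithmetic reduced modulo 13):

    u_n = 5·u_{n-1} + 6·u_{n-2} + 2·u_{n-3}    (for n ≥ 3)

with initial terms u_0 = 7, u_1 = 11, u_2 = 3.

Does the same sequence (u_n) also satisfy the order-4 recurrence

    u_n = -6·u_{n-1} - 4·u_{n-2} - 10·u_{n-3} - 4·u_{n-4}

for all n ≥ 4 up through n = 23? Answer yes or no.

Terms u_0..u_23: 7, 11, 3, 4, 8, 5, 3, 9, 8, 9, 7, 1, 0, 7, 11, 6, 6, 10, 7, 3, 12, 1, 5, 3
n=4: candidate gives 8, actual u_4 = 8 ✓
n=5: candidate gives 5, actual u_5 = 5 ✓
n=6: candidate gives 3, actual u_6 = 3 ✓
n=7: candidate gives 9, actual u_7 = 9 ✓
n=8: candidate gives 8, actual u_8 = 8 ✓
n=9: candidate gives 9, actual u_9 = 9 ✓
n=10: candidate gives 7, actual u_10 = 7 ✓
n=11: candidate gives 1, actual u_11 = 1 ✓
n=12: candidate gives 0, actual u_12 = 0 ✓
n=13: candidate gives 7, actual u_13 = 7 ✓
n=14: candidate gives 11, actual u_14 = 11 ✓
n=15: candidate gives 6, actual u_15 = 6 ✓
n=16: candidate gives 6, actual u_16 = 6 ✓
n=17: candidate gives 10, actual u_17 = 10 ✓
n=18: candidate gives 7, actual u_18 = 7 ✓
n=19: candidate gives 3, actual u_19 = 3 ✓
n=20: candidate gives 12, actual u_20 = 12 ✓
n=21: candidate gives 1, actual u_21 = 1 ✓
n=22: candidate gives 5, actual u_22 = 5 ✓
n=23: candidate gives 3, actual u_23 = 3 ✓

yes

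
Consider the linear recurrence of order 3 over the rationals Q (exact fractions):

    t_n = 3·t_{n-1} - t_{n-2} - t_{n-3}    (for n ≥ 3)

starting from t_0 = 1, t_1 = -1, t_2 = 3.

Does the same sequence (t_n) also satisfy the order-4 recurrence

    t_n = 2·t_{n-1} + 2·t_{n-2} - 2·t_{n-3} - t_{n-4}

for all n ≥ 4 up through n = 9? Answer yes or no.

Terms t_0..t_9: 1, -1, 3, 9, 25, 63, 155, 377, 913, 2207
n=4: candidate gives 25, actual t_4 = 25 ✓
n=5: candidate gives 63, actual t_5 = 63 ✓
n=6: candidate gives 155, actual t_6 = 155 ✓
n=7: candidate gives 377, actual t_7 = 377 ✓
n=8: candidate gives 913, actual t_8 = 913 ✓
n=9: candidate gives 2207, actual t_9 = 2207 ✓

yes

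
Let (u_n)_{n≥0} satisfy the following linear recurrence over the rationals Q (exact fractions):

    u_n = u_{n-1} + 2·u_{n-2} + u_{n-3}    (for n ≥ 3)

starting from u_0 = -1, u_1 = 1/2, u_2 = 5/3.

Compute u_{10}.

1475/3

u_3 = 1·5/3 + 2·1/2 + 1·-1 = 5/3
u_4 = 1·5/3 + 2·5/3 + 1·1/2 = 11/2
u_5 = 1·11/2 + 2·5/3 + 1·5/3 = 21/2
u_6 = 1·21/2 + 2·11/2 + 1·5/3 = 139/6
u_7 = 1·139/6 + 2·21/2 + 1·11/2 = 149/3
u_8 = 1·149/3 + 2·139/6 + 1·21/2 = 213/2
u_9 = 1·213/2 + 2·149/3 + 1·139/6 = 229
u_10 = 1·229 + 2·213/2 + 1·149/3 = 1475/3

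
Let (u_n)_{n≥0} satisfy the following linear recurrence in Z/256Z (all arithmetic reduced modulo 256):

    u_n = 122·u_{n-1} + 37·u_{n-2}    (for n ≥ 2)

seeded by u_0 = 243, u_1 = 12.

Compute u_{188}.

95

u_2 = 122·12 + 37·243 = 215
u_3 = 122·215 + 37·12 = 50
u_4 = 122·50 + 37·215 = 231
u_5 = 122·231 + 37·50 = 80
u_6 = 122·80 + 37·231 = 131
u_7 = 122·131 + 37·80 = 254
Continuing the recurrence:
  u_8 = 251;  u_9 = 84;  u_10 = 79;  u_11 = 202;  u_12 = 175;  u_13 = 152
  u_14 = 187;  u_15 = 22;  u_16 = 131;  u_17 = 156;  u_18 = 71;  u_19 = 98
  u_20 = 247;  u_21 = 224;  u_22 = 115;  u_23 = 46;  u_24 = 139;  u_25 = 228
  u_26 = 191;  u_27 = 250;  u_28 = 191;  u_29 = 40;  u_30 = 171;  u_31 = 70
  u_32 = 19;  u_33 = 44;  u_34 = 183;  u_35 = 146;  u_36 = 7;  u_37 = 112
  u_38 = 99;  u_39 = 94;  u_40 = 27;  u_41 = 116;  u_42 = 47;  u_43 = 42
  u_44 = 207;  u_45 = 184;  u_46 = 155;  u_47 = 118;  u_48 = 163;  u_49 = 188
  u_50 = 39;  u_51 = 194;  u_52 = 23;  u_53 = 0;  u_54 = 83;  u_55 = 142
  u_56 = 171;  u_57 = 4;  u_58 = 159;  u_59 = 90;  u_60 = 223;  u_61 = 72
  u_62 = 139;  u_63 = 166;  u_64 = 51;  u_65 = 76;  u_66 = 151;  u_67 = 242
  u_68 = 39;  u_69 = 144;  u_70 = 67;  u_71 = 190;  u_72 = 59;  u_73 = 148
  u_74 = 15;  u_75 = 138;  u_76 = 239;  u_77 = 216;  u_78 = 123;  u_79 = 214
  u_80 = 195;  u_81 = 220;  u_82 = 7;  u_83 = 34;  u_84 = 55;  u_85 = 32
  u_86 = 51;  u_87 = 238;  u_88 = 203;  u_89 = 36;  u_90 = 127;  u_91 = 186
  u_92 = 255;  u_93 = 104;  u_94 = 107;  u_95 = 6;  u_96 = 83;  u_97 = 108
  u_98 = 119;  u_99 = 82;  u_100 = 71;  u_101 = 176;  u_102 = 35;  u_103 = 30
  u_104 = 91;  u_105 = 180;  u_106 = 239;  u_107 = 234;  u_108 = 15;  u_109 = 248
  u_110 = 91;  u_111 = 54;  u_112 = 227;  u_113 = 252;  u_114 = 231;  u_115 = 130
  u_116 = 87;  u_117 = 64;  u_118 = 19;  u_119 = 78;  u_120 = 235;  u_121 = 68
  u_122 = 95;  u_123 = 26;  u_124 = 31;  u_125 = 136;  u_126 = 75;  u_127 = 102
  u_128 = 115;  u_129 = 140;  u_130 = 87;  u_131 = 178;  u_132 = 103;  u_133 = 208
  u_134 = 3;  u_135 = 126;  u_136 = 123;  u_137 = 212;  u_138 = 207;  u_139 = 74
  u_140 = 47;  u_141 = 24;  u_142 = 59;  u_143 = 150;  u_144 = 3;  u_145 = 28
  u_146 = 199;  u_147 = 226;  u_148 = 119;  u_149 = 96;  u_150 = 243;  u_151 = 174
  u_152 = 11;  u_153 = 100;  u_154 = 63;  u_155 = 122;  u_156 = 63;  u_157 = 168
  u_158 = 43;  u_159 = 198;  u_160 = 147;  u_161 = 172;  u_162 = 55;  u_163 = 18
  u_164 = 135;  u_165 = 240;  u_166 = 227;  u_167 = 222;  u_168 = 155;  u_169 = 244
  u_170 = 175;  u_171 = 170;  u_172 = 79;  u_173 = 56;  u_174 = 27;  u_175 = 246
  u_176 = 35;  u_177 = 60;  u_178 = 167;  u_179 = 66;  u_180 = 151;  u_181 = 128
  u_182 = 211;  u_183 = 14;  u_184 = 43;  u_185 = 132;  u_186 = 31
u_187 = 122·31 + 37·132 = 218
u_188 = 122·218 + 37·31 = 95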